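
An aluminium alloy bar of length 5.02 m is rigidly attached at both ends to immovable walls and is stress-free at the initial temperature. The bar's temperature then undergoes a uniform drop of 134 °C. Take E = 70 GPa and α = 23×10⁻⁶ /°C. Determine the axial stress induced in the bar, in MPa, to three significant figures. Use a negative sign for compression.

216 MPa

Free thermal expansion αLΔT = 23e-6 · 5020 · -134 = -15.47 mm.
The walls impose strain ε = −(-15.47)/5020 = 3.0820e-03; σ = Eε = 70000 · 3.0820e-03 = 215.7 MPa.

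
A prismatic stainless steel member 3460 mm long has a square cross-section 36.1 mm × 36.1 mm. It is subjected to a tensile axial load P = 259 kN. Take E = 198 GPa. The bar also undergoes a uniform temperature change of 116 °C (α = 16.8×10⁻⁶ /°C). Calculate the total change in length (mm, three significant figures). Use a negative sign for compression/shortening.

10.2 mm

A = 1303 mm².
δ_mech = NL/(AE) = 259000·3460/(1303·198000) = 3.473 mm.
δ_thermal = αLΔT = 16.8e-6·3460·116 = 6.743 mm.
δ = δ_mech + δ_thermal = 10.22 mm.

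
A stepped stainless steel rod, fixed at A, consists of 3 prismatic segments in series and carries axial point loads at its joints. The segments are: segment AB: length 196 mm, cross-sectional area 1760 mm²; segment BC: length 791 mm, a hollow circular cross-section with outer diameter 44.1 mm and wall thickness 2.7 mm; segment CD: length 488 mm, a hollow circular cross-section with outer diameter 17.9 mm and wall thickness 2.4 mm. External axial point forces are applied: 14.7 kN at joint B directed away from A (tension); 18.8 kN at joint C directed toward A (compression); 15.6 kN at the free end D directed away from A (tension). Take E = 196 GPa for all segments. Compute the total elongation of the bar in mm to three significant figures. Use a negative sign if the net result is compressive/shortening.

Internal axial forces (sectioning from the free end, tension +): N_CD = 15.6 kN, N_BC = -3.2 kN, N_AB = 11.5 kN.
A_BC = 351.2 mm².
A_CD = 116.9 mm².
δ_AB = 11500·196/(1760·196000) = 0.006534 mm
δ_BC = -3200·791/(351.2·196000) = -0.03678 mm
δ_CD = 15600·488/(116.9·196000) = 0.3323 mm
δ = Σδ_i = 0.3021 mm.

0.302 mm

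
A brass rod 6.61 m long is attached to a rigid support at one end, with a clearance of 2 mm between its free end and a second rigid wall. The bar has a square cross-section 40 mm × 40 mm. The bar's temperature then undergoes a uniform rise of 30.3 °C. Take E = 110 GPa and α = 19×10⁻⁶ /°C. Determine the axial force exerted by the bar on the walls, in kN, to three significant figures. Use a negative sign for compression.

Free thermal expansion αLΔT = 19e-6 · 6610 · 30.3 = 3.805 mm.
The walls engage after the gap closes; constrained expansion = 3.805 − 2 = 1.805 mm.
The walls impose strain ε = −(1.805)/6610 = -2.7313e-04; σ = Eε = 110000 · -2.7313e-04 = -30.04 MPa.
Wall reaction R = σ·A = -30.04·1600 = -48070 N = -48.07 kN.

-48.1 kN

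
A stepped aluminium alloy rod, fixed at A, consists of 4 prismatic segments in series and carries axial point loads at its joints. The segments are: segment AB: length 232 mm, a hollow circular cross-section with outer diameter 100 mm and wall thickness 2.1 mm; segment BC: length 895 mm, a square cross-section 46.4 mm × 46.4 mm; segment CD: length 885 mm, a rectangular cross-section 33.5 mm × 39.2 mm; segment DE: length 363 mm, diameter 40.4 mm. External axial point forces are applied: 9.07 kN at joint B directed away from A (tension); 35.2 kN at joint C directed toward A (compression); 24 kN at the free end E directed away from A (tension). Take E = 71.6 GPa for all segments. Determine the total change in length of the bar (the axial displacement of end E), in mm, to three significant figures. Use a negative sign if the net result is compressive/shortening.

Internal axial forces (sectioning from the free end, tension +): N_DE = 24 kN, N_CD = 24 kN, N_BC = -11.2 kN, N_AB = -2.13 kN.
A_AB = 645.9 mm².
A_BC = 2153 mm².
A_CD = 1313 mm².
A_DE = 1282 mm².
δ_AB = -2130·232/(645.9·71600) = -0.01069 mm
δ_BC = -11200·895/(2153·71600) = -0.06503 mm
δ_CD = 24000·885/(1313·71600) = 0.2259 mm
δ_DE = 24000·363/(1282·71600) = 0.09492 mm
δ = Σδ_i = 0.2451 mm.

0.245 mm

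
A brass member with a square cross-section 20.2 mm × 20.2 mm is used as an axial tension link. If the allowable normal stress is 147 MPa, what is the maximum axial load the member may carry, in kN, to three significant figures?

60.0 kN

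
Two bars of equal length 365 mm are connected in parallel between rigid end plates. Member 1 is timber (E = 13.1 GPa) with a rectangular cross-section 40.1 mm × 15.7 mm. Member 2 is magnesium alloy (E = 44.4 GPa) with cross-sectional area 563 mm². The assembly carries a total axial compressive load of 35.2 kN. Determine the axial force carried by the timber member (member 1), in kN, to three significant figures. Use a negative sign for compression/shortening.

A_1 = 629.6 mm².
Equal strain + equilibrium ⇒ each member carries load in proportion to AE: A₁E₁ = 8247000 N, A₂E₂ = 25000000 N, ΣAE = 33240000 N.
F₁ = P·A₁E₁/ΣAE = -35200·8247000/33240000 = -8732 N.

-8.73 kN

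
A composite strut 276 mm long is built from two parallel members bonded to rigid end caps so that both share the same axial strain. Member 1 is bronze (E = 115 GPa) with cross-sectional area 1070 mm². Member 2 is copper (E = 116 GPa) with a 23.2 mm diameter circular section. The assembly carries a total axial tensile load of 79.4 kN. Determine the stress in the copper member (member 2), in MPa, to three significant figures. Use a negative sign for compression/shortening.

53.5 MPa

A_2 = 422.7 mm².
Equal strain + equilibrium ⇒ each member carries load in proportion to AE: A₁E₁ = 123000000 N, A₂E₂ = 49040000 N, ΣAE = 172100000 N.
σ₂ = P·E₂/ΣAE = 79400·116000/172100000 = 53.52 MPa.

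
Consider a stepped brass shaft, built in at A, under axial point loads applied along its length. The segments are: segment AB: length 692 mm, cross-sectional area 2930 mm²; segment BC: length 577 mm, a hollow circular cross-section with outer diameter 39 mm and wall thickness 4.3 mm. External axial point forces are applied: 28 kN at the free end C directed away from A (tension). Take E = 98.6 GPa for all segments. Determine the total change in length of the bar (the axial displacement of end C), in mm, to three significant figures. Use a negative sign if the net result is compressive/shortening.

0.417 mm

Internal axial forces (sectioning from the free end, tension +): N_BC = 28 kN, N_AB = 28 kN.
A_BC = 468.8 mm².
δ_AB = 28000·692/(2930·98600) = 0.06707 mm
δ_BC = 28000·577/(468.8·98600) = 0.3495 mm
δ = Σδ_i = 0.4166 mm.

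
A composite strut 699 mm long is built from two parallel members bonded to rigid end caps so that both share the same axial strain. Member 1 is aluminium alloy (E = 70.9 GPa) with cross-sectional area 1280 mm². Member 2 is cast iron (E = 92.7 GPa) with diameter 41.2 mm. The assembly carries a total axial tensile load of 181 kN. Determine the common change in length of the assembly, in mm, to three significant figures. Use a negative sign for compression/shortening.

A_2 = 1333 mm².
Equal strain + equilibrium ⇒ each member carries load in proportion to AE: A₁E₁ = 90750000 N, A₂E₂ = 123600000 N, ΣAE = 214300000 N.
δ = PL/ΣAE = 181000·699/214300000 = 0.5903 mm.

0.590 mm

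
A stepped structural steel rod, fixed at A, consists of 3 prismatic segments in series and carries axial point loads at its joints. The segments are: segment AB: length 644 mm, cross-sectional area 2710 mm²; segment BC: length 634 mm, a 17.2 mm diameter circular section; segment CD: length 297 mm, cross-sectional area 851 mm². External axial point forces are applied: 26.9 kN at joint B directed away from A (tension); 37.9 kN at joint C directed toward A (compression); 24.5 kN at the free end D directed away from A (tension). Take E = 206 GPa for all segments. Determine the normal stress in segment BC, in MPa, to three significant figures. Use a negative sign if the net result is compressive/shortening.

-57.7 MPa

Internal axial forces (sectioning from the free end, tension +): N_CD = 24.5 kN, N_BC = -13.4 kN, N_AB = 13.5 kN.
A_BC = 232.4 mm².
σ_BC = N_BC/A_BC = -13400/232.4 = -57.67 MPa.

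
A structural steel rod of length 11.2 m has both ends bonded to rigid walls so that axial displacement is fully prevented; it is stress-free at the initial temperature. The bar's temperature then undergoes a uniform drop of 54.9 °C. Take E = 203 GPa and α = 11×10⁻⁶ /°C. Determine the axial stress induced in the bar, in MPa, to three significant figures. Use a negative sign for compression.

123 MPa

Free thermal expansion αLΔT = 11e-6 · 11200 · -54.9 = -6.764 mm.
The walls impose strain ε = −(-6.764)/11200 = 6.0390e-04; σ = Eε = 203000 · 6.0390e-04 = 122.6 MPa.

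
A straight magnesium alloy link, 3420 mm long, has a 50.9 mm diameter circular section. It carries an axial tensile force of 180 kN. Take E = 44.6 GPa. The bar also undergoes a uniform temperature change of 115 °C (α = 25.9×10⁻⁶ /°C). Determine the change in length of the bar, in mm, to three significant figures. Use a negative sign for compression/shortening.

A = 2035 mm².
δ_mech = NL/(AE) = 180000·3420/(2035·44600) = 6.783 mm.
δ_thermal = αLΔT = 25.9e-6·3420·115 = 10.19 mm.
δ = δ_mech + δ_thermal = 16.97 mm.

17.0 mm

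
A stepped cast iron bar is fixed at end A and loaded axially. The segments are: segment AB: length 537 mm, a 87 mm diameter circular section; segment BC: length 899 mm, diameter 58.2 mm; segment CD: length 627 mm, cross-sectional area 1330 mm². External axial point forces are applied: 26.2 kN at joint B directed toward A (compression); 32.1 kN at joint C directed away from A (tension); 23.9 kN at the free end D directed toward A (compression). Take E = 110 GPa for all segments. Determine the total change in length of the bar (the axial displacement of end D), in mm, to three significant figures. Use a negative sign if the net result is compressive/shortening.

Internal axial forces (sectioning from the free end, tension +): N_CD = -23.9 kN, N_BC = 8.2 kN, N_AB = -18 kN.
A_AB = 5945 mm².
A_BC = 2660 mm².
δ_AB = -18000·537/(5945·110000) = -0.01478 mm
δ_BC = 8200·899/(2660·110000) = 0.02519 mm
δ_CD = -23900·627/(1330·110000) = -0.1024 mm
δ = Σδ_i = -0.09202 mm.

-0.0920 mm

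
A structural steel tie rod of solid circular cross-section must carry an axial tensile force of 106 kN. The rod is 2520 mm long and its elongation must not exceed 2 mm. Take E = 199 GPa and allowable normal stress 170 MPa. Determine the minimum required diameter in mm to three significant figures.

29.2 mm

Required area A ≥ P/σ_allow = 106000/170 = 623.5 mm².
For a solid circular section, d ≥ √(4A/π) = 28.18 mm.
Elongation limit: A ≥ PL/(Eδ_allow) = 106000·2520/(199000·2) = 671.2 mm² ⇒ d ≥ 29.23 mm.
The elongation limit governs.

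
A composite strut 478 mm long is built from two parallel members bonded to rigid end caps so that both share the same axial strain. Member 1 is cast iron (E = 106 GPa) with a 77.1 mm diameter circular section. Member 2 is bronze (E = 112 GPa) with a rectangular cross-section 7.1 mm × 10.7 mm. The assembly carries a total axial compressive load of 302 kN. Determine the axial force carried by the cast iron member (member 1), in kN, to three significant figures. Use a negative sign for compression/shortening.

A_1 = 4669 mm².
A_2 = 75.97 mm².
Equal strain + equilibrium ⇒ each member carries load in proportion to AE: A₁E₁ = 494900000 N, A₂E₂ = 8509000 N, ΣAE = 503400000 N.
F₁ = P·A₁E₁/ΣAE = -302000·494900000/503400000 = -296900 N.

-297 kN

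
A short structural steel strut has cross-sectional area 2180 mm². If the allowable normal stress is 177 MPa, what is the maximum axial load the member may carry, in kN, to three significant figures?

P_max = σ_allow · A = 177 · 2180 = 385900 N = 385.9 kN.

386 kN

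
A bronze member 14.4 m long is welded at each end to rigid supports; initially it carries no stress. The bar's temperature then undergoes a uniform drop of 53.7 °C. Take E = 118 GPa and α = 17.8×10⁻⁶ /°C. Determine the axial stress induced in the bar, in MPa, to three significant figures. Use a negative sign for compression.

113 MPa

Free thermal expansion αLΔT = 17.8e-6 · 14400 · -53.7 = -13.76 mm.
The walls impose strain ε = −(-13.76)/14400 = 9.5586e-04; σ = Eε = 118000 · 9.5586e-04 = 112.8 MPa.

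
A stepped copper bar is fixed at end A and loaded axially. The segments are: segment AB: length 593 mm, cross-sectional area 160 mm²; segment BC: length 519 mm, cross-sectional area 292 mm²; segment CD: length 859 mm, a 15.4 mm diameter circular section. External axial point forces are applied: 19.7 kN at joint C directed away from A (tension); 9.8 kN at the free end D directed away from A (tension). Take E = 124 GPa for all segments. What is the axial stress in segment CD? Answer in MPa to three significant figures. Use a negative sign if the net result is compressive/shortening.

52.6 MPa

Internal axial forces (sectioning from the free end, tension +): N_CD = 9.8 kN, N_BC = 29.5 kN, N_AB = 29.5 kN.
A_CD = 186.3 mm².
σ_CD = N_CD/A_CD = 9800/186.3 = 52.61 MPa.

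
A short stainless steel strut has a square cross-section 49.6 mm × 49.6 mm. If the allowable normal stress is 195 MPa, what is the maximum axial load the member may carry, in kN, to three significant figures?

480 kN

A = 2460 mm².
P_max = σ_allow · A = 195 · 2460 = 479700 N = 479.7 kN.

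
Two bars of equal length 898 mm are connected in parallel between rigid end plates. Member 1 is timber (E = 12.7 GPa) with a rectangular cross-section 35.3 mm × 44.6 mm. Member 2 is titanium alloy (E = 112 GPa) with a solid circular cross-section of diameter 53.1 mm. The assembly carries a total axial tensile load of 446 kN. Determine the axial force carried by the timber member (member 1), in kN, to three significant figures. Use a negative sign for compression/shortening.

A_1 = 1574 mm².
A_2 = 2215 mm².
Equal strain + equilibrium ⇒ each member carries load in proportion to AE: A₁E₁ = 19990000 N, A₂E₂ = 248000000 N, ΣAE = 268000000 N.
F₁ = P·A₁E₁/ΣAE = 446000·19990000/268000000 = 33270 N.

33.3 kN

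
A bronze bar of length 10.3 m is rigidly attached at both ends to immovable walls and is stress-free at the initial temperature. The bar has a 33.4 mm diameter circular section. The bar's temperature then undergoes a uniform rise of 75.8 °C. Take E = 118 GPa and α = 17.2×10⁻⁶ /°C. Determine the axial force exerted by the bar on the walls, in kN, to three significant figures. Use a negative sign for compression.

Free thermal expansion αLΔT = 17.2e-6 · 10300 · 75.8 = 13.43 mm.
The walls impose strain ε = −(13.43)/10300 = -1.3038e-03; σ = Eε = 118000 · -1.3038e-03 = -153.8 MPa.
Wall reaction R = σ·A = -153.8·876.2 = -134800 N = -134.8 kN.

-135 kN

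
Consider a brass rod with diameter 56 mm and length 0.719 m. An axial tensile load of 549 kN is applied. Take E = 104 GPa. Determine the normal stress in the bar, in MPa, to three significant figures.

223 MPa

A = 2463 mm².
σ = N/A = 549000/2463 = 222.9 MPa.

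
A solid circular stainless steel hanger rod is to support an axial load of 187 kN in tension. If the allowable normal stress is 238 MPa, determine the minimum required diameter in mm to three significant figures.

31.6 mm

Required area A ≥ P/σ_allow = 187000/238 = 785.7 mm².
For a solid circular section, d ≥ √(4A/π) = 31.63 mm.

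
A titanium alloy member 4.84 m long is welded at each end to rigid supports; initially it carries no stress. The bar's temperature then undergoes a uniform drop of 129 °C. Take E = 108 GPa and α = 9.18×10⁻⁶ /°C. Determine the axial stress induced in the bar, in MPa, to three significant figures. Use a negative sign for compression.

128 MPa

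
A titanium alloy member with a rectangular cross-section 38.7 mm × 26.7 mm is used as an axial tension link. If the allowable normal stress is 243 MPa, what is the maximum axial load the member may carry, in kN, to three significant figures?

251 kN

A = 1033 mm².
P_max = σ_allow · A = 243 · 1033 = 251100 N = 251.1 kN.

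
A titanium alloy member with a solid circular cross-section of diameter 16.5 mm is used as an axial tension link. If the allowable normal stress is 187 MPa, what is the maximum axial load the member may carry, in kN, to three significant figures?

A = 213.8 mm².
P_max = σ_allow · A = 187 · 213.8 = 39990 N = 39.99 kN.

40.0 kN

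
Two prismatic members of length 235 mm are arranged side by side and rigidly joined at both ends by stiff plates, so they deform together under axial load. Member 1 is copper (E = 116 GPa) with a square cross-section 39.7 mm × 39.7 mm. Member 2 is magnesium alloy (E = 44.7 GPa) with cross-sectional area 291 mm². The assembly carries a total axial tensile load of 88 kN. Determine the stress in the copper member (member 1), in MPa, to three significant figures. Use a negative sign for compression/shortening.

52.1 MPa

A_1 = 1576 mm².
Equal strain + equilibrium ⇒ each member carries load in proportion to AE: A₁E₁ = 182800000 N, A₂E₂ = 13010000 N, ΣAE = 195800000 N.
σ₁ = P·E₁/ΣAE = 88000·116000/195800000 = 52.13 MPa.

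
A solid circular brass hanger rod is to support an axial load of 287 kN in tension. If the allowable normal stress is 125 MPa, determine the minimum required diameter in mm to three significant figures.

54.1 mm

Required area A ≥ P/σ_allow = 287000/125 = 2296 mm².
For a solid circular section, d ≥ √(4A/π) = 54.07 mm.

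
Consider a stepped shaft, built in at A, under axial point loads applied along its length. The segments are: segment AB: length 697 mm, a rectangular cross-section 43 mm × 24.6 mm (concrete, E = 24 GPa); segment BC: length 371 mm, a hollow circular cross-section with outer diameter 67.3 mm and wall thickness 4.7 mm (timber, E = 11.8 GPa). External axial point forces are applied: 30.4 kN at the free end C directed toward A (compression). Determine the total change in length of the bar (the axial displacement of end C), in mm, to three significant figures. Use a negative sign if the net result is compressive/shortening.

Internal axial forces (sectioning from the free end, tension +): N_BC = -30.4 kN, N_AB = -30.4 kN.
A_AB = 1058 mm².
A_BC = 924.3 mm².
δ_AB = -30400·697/(1058·24000) = -0.8346 mm
δ_BC = -30400·371/(924.3·11800) = -1.034 mm
δ = Σδ_i = -1.869 mm.

-1.87 mm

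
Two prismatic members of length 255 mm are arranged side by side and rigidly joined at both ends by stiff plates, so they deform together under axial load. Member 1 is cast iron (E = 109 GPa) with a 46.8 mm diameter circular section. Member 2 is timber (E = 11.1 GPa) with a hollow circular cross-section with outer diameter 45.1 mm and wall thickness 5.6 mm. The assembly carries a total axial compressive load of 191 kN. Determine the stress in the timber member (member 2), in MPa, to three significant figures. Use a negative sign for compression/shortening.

A_1 = 1720 mm².
A_2 = 694.9 mm².
Equal strain + equilibrium ⇒ each member carries load in proportion to AE: A₁E₁ = 187500000 N, A₂E₂ = 7714000 N, ΣAE = 195200000 N.
σ₂ = P·E₂/ΣAE = -191000·11100/195200000 = -10.86 MPa.

-10.9 MPa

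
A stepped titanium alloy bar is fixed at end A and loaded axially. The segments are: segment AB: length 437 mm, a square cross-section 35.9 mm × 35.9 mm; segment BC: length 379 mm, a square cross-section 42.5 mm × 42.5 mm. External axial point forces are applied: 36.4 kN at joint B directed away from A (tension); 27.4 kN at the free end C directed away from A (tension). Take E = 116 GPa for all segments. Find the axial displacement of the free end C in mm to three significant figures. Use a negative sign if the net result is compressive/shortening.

0.236 mm

Internal axial forces (sectioning from the free end, tension +): N_BC = 27.4 kN, N_AB = 63.8 kN.
A_AB = 1289 mm².
A_BC = 1806 mm².
δ_AB = 63800·437/(1289·116000) = 0.1865 mm
δ_BC = 27400·379/(1806·116000) = 0.04956 mm
δ = Σδ_i = 0.2361 mm.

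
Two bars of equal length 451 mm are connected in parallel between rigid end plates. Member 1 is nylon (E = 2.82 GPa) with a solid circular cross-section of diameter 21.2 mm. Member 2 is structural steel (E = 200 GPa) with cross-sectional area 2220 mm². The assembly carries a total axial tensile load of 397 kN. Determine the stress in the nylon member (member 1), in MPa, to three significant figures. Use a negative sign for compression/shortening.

2.52 MPa

A_1 = 353 mm².
Equal strain + equilibrium ⇒ each member carries load in proportion to AE: A₁E₁ = 995400 N, A₂E₂ = 444000000 N, ΣAE = 445000000 N.
σ₁ = P·E₁/ΣAE = 397000·2820/445000000 = 2.516 MPa.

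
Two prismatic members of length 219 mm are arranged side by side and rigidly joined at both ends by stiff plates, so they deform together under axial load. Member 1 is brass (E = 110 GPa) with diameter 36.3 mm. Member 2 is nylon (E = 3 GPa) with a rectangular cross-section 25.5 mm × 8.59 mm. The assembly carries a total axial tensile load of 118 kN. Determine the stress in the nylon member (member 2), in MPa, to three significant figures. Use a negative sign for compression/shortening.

A_1 = 1035 mm².
A_2 = 219 mm².
Equal strain + equilibrium ⇒ each member carries load in proportion to AE: A₁E₁ = 113800000 N, A₂E₂ = 657100 N, ΣAE = 114500000 N.
σ₂ = P·E₂/ΣAE = 118000·3000/114500000 = 3.092 MPa.

3.09 MPa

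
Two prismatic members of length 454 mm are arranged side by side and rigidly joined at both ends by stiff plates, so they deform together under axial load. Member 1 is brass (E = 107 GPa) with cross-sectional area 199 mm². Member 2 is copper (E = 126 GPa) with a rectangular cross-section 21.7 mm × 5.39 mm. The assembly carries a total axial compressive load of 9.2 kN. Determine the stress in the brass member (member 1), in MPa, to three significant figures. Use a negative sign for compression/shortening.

A_2 = 117 mm².
Equal strain + equilibrium ⇒ each member carries load in proportion to AE: A₁E₁ = 21290000 N, A₂E₂ = 14740000 N, ΣAE = 36030000 N.
σ₁ = P·E₁/ΣAE = -9200·107000/36030000 = -27.32 MPa.

-27.3 MPa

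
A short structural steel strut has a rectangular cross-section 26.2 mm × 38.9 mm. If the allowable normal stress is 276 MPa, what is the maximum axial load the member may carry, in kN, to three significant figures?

281 kN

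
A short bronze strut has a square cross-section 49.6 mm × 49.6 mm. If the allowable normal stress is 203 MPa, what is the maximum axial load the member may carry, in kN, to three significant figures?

499 kN

A = 2460 mm².
P_max = σ_allow · A = 203 · 2460 = 499400 N = 499.4 kN.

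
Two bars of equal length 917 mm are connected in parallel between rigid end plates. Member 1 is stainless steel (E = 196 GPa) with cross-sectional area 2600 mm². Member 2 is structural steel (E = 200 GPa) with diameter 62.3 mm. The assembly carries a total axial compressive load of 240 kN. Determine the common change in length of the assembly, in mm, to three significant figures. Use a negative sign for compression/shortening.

A_2 = 3048 mm².
Equal strain + equilibrium ⇒ each member carries load in proportion to AE: A₁E₁ = 509600000 N, A₂E₂ = 609700000 N, ΣAE = 1119000000 N.
δ = PL/ΣAE = -240000·917/1119000000 = -0.1966 mm.

-0.197 mm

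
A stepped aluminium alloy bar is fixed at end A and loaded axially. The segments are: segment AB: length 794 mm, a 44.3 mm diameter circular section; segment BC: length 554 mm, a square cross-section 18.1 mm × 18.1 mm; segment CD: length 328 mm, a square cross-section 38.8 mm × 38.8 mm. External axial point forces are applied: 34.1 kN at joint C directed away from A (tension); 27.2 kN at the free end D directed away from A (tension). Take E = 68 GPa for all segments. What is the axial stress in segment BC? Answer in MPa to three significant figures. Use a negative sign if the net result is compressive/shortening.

187 MPa

Internal axial forces (sectioning from the free end, tension +): N_CD = 27.2 kN, N_BC = 61.3 kN, N_AB = 61.3 kN.
A_BC = 327.6 mm².
σ_BC = N_BC/A_BC = 61300/327.6 = 187.1 MPa.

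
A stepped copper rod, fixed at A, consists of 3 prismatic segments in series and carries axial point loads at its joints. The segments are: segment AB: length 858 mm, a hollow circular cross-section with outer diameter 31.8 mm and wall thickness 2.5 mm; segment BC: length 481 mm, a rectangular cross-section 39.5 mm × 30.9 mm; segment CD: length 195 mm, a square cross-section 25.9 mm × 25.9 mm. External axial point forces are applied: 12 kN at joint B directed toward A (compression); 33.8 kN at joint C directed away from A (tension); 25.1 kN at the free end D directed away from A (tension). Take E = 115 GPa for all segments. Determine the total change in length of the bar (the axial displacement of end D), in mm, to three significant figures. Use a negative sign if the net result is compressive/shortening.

1.79 mm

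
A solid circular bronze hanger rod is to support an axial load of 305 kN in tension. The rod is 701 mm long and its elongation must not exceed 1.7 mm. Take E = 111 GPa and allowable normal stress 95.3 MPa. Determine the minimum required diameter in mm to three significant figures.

Required area A ≥ P/σ_allow = 305000/95.3 = 3200 mm².
For a solid circular section, d ≥ √(4A/π) = 63.83 mm.
Elongation limit: A ≥ PL/(Eδ_allow) = 305000·701/(111000·1.7) = 1133 mm² ⇒ d ≥ 37.98 mm.
The stress limit governs.

63.8 mm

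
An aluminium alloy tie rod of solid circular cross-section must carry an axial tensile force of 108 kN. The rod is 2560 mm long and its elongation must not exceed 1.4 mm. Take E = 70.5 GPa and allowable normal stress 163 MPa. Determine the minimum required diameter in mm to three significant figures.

59.7 mm

Required area A ≥ P/σ_allow = 108000/163 = 662.6 mm².
For a solid circular section, d ≥ √(4A/π) = 29.05 mm.
Elongation limit: A ≥ PL/(Eδ_allow) = 108000·2560/(70500·1.4) = 2801 mm² ⇒ d ≥ 59.72 mm.
The elongation limit governs.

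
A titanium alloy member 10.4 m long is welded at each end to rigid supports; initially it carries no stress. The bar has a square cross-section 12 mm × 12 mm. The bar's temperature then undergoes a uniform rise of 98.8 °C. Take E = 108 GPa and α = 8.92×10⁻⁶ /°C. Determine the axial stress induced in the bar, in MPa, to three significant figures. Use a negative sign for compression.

Free thermal expansion αLΔT = 8.92e-6 · 10400 · 98.8 = 9.165 mm.
The walls impose strain ε = −(9.165)/10400 = -8.8130e-04; σ = Eε = 108000 · -8.8130e-04 = -95.18 MPa.

-95.2 MPa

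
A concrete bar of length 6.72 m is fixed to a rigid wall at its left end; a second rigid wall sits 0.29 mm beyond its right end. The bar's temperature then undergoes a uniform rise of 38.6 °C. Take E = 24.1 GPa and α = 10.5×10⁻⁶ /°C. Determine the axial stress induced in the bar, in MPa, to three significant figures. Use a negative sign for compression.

-8.73 MPa

Free thermal expansion αLΔT = 10.5e-6 · 6720 · 38.6 = 2.724 mm.
The walls engage after the gap closes; constrained expansion = 2.724 − 0.29 = 2.434 mm.
The walls impose strain ε = −(2.434)/6720 = -3.6215e-04; σ = Eε = 24100 · -3.6215e-04 = -8.728 MPa.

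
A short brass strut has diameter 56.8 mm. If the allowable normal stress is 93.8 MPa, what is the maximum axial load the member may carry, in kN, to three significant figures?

A = 2534 mm².
P_max = σ_allow · A = 93.8 · 2534 = 237700 N = 237.7 kN.

238 kN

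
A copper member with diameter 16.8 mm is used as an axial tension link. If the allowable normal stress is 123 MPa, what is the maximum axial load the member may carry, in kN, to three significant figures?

A = 221.7 mm².
P_max = σ_allow · A = 123 · 221.7 = 27270 N = 27.27 kN.

27.3 kN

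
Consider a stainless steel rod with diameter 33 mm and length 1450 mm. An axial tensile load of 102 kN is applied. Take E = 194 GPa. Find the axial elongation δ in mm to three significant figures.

0.891 mm

A = 855.3 mm².
δ_mech = NL/(AE) = 102000·1450/(855.3·194000) = 0.8914 mm.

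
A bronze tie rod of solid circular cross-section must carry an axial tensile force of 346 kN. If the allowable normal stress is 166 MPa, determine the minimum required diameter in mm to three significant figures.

Required area A ≥ P/σ_allow = 346000/166 = 2084 mm².
For a solid circular section, d ≥ √(4A/π) = 51.52 mm.

51.5 mm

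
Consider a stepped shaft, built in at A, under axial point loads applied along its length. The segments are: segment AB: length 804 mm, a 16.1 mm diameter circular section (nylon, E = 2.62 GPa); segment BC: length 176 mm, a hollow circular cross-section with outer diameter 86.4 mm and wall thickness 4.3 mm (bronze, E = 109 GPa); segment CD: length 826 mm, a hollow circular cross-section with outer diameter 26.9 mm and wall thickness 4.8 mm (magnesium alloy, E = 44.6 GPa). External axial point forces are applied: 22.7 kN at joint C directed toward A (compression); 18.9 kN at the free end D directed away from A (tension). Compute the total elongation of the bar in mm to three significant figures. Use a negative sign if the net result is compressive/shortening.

-4.68 mm

Internal axial forces (sectioning from the free end, tension +): N_CD = 18.9 kN, N_BC = -3.8 kN, N_AB = -3.8 kN.
A_AB = 203.6 mm².
A_BC = 1109 mm².
A_CD = 333.3 mm².
δ_AB = -3800·804/(203.6·2620) = -5.728 mm
δ_BC = -3800·176/(1109·109000) = -0.005532 mm
δ_CD = 18900·826/(333.3·44600) = 1.05 mm
δ = Σδ_i = -4.683 mm.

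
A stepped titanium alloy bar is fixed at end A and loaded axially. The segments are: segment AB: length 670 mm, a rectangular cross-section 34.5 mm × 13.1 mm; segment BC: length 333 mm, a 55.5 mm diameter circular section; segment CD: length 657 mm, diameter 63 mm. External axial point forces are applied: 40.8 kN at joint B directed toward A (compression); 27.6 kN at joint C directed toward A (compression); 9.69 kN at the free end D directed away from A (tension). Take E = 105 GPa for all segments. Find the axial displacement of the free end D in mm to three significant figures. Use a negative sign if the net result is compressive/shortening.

-0.833 mm

Internal axial forces (sectioning from the free end, tension +): N_CD = 9.69 kN, N_BC = -17.91 kN, N_AB = -58.71 kN.
A_AB = 451.9 mm².
A_BC = 2419 mm².
A_CD = 3117 mm².
δ_AB = -58710·670/(451.9·105000) = -0.8289 mm
δ_BC = -17910·333/(2419·105000) = -0.02348 mm
δ_CD = 9690·657/(3117·105000) = 0.01945 mm
δ = Σδ_i = -0.8329 mm.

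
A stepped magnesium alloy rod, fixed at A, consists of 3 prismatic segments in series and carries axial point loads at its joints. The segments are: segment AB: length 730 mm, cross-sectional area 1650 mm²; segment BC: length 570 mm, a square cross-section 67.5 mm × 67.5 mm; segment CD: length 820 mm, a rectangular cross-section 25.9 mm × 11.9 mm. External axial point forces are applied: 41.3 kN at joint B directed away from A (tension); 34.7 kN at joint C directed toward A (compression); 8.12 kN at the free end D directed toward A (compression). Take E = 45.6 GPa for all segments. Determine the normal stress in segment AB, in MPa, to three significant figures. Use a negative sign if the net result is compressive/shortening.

Internal axial forces (sectioning from the free end, tension +): N_CD = -8.12 kN, N_BC = -42.82 kN, N_AB = -1.52 kN.
σ_AB = N_AB/A_AB = -1520/1650 = -0.9212 MPa.

-0.921 MPa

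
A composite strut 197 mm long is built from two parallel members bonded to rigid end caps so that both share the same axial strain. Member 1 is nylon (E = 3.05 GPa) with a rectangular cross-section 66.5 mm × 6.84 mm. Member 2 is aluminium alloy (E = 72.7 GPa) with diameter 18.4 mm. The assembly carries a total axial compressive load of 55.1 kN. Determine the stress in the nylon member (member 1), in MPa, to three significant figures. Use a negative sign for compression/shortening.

-8.11 MPa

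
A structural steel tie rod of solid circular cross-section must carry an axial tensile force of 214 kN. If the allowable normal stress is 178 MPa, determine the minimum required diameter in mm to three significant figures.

39.1 mm

Required area A ≥ P/σ_allow = 214000/178 = 1202 mm².
For a solid circular section, d ≥ √(4A/π) = 39.12 mm.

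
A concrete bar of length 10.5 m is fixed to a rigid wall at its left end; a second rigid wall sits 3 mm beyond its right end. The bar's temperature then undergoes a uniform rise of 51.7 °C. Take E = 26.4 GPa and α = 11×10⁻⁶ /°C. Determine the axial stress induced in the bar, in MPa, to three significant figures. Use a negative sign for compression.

-7.47 MPa

Free thermal expansion αLΔT = 11e-6 · 10500 · 51.7 = 5.971 mm.
The walls engage after the gap closes; constrained expansion = 5.971 − 3 = 2.971 mm.
The walls impose strain ε = −(2.971)/10500 = -2.8299e-04; σ = Eε = 26400 · -2.8299e-04 = -7.471 MPa.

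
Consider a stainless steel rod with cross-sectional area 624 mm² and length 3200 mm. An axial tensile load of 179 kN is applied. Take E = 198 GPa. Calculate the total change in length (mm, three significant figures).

4.64 mm

δ_mech = NL/(AE) = 179000·3200/(624·198000) = 4.636 mm.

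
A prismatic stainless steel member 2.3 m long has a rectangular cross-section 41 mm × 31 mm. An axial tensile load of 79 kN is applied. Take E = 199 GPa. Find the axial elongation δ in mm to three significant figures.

0.718 mm

A = 1271 mm².
δ_mech = NL/(AE) = 79000·2300/(1271·199000) = 0.7184 mm.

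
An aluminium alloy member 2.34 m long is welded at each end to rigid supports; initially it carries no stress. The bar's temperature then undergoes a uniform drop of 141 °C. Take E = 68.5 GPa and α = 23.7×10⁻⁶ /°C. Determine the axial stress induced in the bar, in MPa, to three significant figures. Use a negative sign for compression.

Free thermal expansion αLΔT = 23.7e-6 · 2340 · -141 = -7.82 mm.
The walls impose strain ε = −(-7.82)/2340 = 3.3417e-03; σ = Eε = 68500 · 3.3417e-03 = 228.9 MPa.

229 MPa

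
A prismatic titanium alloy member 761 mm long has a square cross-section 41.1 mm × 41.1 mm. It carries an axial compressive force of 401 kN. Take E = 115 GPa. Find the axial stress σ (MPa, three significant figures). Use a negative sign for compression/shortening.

A = 1689 mm².
σ = N/A = -401000/1689 = -237.4 MPa.

-237 MPa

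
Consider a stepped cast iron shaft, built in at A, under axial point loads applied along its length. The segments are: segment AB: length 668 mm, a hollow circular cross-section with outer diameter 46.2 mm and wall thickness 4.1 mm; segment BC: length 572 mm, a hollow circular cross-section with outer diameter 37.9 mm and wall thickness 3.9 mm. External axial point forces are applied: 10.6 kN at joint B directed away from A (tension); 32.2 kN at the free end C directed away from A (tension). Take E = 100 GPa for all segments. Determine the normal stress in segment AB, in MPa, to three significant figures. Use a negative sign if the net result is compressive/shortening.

78.9 MPa

Internal axial forces (sectioning from the free end, tension +): N_BC = 32.2 kN, N_AB = 42.8 kN.
A_AB = 542.3 mm².
σ_AB = N_AB/A_AB = 42800/542.3 = 78.93 MPa.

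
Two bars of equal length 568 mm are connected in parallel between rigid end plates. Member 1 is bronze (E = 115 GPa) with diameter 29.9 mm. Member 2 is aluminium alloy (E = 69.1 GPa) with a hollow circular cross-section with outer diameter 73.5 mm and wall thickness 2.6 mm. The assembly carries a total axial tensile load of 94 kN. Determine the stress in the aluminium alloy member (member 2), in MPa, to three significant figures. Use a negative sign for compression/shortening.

53.8 MPa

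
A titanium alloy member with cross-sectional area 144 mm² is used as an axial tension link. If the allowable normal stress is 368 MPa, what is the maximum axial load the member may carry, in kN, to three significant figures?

53.0 kN

P_max = σ_allow · A = 368 · 144 = 52990 N = 52.99 kN.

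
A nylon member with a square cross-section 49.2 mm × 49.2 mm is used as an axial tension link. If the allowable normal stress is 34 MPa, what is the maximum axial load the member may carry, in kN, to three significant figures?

A = 2421 mm².
P_max = σ_allow · A = 34 · 2421 = 82300 N = 82.3 kN.

82.3 kN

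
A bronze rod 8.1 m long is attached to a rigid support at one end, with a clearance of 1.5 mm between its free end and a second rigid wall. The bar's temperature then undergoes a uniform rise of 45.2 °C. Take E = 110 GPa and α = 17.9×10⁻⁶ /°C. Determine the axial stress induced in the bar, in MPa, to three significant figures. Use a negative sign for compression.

-68.6 MPa

Free thermal expansion αLΔT = 17.9e-6 · 8100 · 45.2 = 6.554 mm.
The walls engage after the gap closes; constrained expansion = 6.554 − 1.5 = 5.054 mm.
The walls impose strain ε = −(5.054)/8100 = -6.2389e-04; σ = Eε = 110000 · -6.2389e-04 = -68.63 MPa.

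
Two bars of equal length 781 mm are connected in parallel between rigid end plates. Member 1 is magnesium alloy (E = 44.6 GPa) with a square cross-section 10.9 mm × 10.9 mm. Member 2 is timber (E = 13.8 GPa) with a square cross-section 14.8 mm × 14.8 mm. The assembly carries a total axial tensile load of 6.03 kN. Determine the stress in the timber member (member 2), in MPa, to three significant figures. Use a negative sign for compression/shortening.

10.0 MPa

A_1 = 118.8 mm².
A_2 = 219 mm².
Equal strain + equilibrium ⇒ each member carries load in proportion to AE: A₁E₁ = 5299000 N, A₂E₂ = 3023000 N, ΣAE = 8322000 N.
σ₂ = P·E₂/ΣAE = 6030·13800/8322000 = 10 MPa.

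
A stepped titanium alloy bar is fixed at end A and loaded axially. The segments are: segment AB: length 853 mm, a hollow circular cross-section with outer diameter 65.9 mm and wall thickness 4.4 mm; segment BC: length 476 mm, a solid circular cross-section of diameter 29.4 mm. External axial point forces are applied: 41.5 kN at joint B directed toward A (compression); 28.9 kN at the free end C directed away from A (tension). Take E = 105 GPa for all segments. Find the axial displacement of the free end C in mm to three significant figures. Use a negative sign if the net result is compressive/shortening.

Internal axial forces (sectioning from the free end, tension +): N_BC = 28.9 kN, N_AB = -12.6 kN.
A_AB = 850.1 mm².
A_BC = 678.9 mm².
δ_AB = -12600·853/(850.1·105000) = -0.1204 mm
δ_BC = 28900·476/(678.9·105000) = 0.193 mm
δ = Σδ_i = 0.07258 mm.

0.0726 mm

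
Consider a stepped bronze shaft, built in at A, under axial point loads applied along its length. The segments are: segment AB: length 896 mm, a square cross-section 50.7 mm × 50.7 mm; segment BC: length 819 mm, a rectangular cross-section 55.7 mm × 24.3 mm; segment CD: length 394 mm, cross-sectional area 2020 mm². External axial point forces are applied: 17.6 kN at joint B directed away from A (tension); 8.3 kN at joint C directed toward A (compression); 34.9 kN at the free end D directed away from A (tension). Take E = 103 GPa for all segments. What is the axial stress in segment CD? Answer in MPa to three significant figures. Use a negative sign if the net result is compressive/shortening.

Internal axial forces (sectioning from the free end, tension +): N_CD = 34.9 kN, N_BC = 26.6 kN, N_AB = 44.2 kN.
σ_CD = N_CD/A_CD = 34900/2020 = 17.28 MPa.

17.3 MPa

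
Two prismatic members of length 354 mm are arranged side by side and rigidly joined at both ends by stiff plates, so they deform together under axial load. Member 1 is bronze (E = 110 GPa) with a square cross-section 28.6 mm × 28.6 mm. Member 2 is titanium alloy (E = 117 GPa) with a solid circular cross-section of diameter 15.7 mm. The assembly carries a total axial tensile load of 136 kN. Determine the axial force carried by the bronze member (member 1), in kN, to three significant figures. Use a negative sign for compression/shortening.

109 kN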